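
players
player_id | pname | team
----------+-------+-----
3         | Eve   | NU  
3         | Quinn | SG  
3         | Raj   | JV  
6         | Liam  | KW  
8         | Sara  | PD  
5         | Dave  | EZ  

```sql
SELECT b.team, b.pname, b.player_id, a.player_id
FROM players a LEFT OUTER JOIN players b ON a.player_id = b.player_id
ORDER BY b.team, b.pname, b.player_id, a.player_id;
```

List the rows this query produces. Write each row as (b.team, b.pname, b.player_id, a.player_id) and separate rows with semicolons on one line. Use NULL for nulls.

(EZ, Dave, 5, 5); (JV, Raj, 3, 3); (JV, Raj, 3, 3); (JV, Raj, 3, 3); (KW, Liam, 6, 6); (NU, Eve, 3, 3); (NU, Eve, 3, 3); (NU, Eve, 3, 3); (PD, Sara, 8, 8); (SG, Quinn, 3, 3); (SG, Quinn, 3, 3); (SG, Quinn, 3, 3)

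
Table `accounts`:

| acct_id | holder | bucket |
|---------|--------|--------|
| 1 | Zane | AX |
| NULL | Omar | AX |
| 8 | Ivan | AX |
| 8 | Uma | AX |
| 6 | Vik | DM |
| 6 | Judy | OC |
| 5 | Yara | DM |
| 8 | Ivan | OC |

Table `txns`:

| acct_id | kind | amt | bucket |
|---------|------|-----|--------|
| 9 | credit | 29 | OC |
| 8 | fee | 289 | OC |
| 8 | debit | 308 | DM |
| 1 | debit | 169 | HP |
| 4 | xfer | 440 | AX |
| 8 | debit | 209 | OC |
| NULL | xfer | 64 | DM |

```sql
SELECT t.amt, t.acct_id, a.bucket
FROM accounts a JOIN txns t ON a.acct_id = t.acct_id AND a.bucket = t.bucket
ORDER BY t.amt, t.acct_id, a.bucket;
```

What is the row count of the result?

INNER JOIN keeps only pairs where the ON condition holds.
Matching on a.acct_id = t.acct_id AND a.bucket = t.bucket. A NULL in a compared column never satisfies the condition.
- a (acct_id=1, bucket=AX) has no partner → excluded.
- a (acct_id=NULL, bucket=AX) has no partner → excluded.
- a (acct_id=8, bucket=AX) has no partner → excluded.
- a (acct_id=8, bucket=AX) has no partner → excluded.
- a (acct_id=6, bucket=DM) has no partner → excluded.
- a (acct_id=6, bucket=OC) has no partner → excluded.
- a (acct_id=5, bucket=DM) has no partner → excluded.
- a (acct_id=8, bucket=OC) pairs with 2 row(s) of t.
Total: 2 rows.

2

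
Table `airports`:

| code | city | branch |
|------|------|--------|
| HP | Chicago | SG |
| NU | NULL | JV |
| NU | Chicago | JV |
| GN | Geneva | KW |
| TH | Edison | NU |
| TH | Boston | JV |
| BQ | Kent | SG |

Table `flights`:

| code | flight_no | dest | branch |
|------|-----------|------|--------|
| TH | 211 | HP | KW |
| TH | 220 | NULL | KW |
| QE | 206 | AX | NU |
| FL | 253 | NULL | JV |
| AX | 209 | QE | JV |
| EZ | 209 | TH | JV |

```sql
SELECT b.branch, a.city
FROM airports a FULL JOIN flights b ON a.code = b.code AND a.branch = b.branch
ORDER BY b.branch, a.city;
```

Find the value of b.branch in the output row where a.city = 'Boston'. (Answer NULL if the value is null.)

NULL

FULL OUTER JOIN keeps every row from both sides; unmatched rows get NULL for the other side's columns.
Matching on a.code = b.code AND a.branch = b.branch.
Matched pairs: 0; unmatched a rows kept: 7; unmatched b rows kept: 6.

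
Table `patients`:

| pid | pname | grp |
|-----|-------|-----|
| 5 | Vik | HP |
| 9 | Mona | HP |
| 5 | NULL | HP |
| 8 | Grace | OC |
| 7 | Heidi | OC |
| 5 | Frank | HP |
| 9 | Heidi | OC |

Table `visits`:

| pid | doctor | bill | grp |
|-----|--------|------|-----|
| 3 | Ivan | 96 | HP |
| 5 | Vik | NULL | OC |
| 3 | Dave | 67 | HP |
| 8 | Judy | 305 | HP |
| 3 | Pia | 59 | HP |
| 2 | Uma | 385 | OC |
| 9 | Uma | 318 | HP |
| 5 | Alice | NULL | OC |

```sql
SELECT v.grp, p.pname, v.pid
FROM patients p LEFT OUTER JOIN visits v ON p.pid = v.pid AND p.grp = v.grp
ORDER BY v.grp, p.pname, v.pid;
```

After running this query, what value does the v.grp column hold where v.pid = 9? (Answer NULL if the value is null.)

HP

LEFT JOIN keeps every row from `patients`; unmatched rows get NULL for `visits`'s columns.
Matching on p.pid = v.pid AND p.grp = v.grp.
Matched pairs: 1; unmatched p rows kept: 6.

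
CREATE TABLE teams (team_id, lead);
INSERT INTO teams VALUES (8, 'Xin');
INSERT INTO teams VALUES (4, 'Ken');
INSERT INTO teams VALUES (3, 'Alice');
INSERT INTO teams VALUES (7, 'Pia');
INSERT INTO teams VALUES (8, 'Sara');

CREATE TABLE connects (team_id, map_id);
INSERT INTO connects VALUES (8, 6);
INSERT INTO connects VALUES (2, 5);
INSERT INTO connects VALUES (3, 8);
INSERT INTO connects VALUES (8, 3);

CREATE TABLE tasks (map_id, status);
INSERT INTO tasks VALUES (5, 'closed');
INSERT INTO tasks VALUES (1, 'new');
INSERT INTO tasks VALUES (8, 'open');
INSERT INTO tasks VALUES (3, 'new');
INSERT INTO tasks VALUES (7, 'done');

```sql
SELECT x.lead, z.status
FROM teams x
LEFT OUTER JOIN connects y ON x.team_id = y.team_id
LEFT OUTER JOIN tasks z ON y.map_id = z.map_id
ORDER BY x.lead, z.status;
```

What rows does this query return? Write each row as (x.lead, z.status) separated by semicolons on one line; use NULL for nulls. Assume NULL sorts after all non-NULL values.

(Alice, open); (Ken, NULL); (Pia, NULL); (Sara, new); (Sara, NULL); (Xin, new); (Xin, NULL)

Evaluate left to right. First `teams x LEFT JOIN connects y` on team_id: 7 row(s).
Then LEFT JOIN `tasks z` on map_id: each of those 7 rows is kept; rows whose y.map_id has no match in z get NULL for z's columns.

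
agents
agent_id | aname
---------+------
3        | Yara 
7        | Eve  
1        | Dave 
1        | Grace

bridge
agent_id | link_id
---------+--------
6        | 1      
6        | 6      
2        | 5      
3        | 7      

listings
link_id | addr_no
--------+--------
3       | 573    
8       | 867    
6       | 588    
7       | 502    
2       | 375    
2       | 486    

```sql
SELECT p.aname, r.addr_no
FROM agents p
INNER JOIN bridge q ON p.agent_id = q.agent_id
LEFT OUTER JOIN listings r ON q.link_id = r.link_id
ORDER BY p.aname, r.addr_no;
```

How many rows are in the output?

1

Joins associate left-to-right: agents INNER JOIN bridge on agent_id gives 1 intermediate row(s).
Then LEFT JOIN `listings r` on link_id: each of those 1 rows is kept; rows whose q.link_id has no match in r get NULL for r's columns.
Result: 1 row(s).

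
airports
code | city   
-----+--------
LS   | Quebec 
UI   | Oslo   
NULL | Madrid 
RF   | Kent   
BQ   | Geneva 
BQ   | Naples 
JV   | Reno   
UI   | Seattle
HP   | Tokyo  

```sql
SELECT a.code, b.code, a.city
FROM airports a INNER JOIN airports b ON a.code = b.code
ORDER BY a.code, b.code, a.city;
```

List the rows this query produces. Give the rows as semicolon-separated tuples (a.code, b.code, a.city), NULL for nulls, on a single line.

INNER JOIN keeps only pairs where the ON condition holds.
Matching on a.code = b.code. A NULL in a compared column never satisfies the condition.
Matched pairs: 12.

(BQ, BQ, Geneva); (BQ, BQ, Geneva); (BQ, BQ, Naples); (BQ, BQ, Naples); (HP, HP, Tokyo); (JV, JV, Reno); (LS, LS, Quebec); (RF, RF, Kent); (UI, UI, Oslo); (UI, UI, Oslo); (UI, UI, Seattle); (UI, UI, Seattle)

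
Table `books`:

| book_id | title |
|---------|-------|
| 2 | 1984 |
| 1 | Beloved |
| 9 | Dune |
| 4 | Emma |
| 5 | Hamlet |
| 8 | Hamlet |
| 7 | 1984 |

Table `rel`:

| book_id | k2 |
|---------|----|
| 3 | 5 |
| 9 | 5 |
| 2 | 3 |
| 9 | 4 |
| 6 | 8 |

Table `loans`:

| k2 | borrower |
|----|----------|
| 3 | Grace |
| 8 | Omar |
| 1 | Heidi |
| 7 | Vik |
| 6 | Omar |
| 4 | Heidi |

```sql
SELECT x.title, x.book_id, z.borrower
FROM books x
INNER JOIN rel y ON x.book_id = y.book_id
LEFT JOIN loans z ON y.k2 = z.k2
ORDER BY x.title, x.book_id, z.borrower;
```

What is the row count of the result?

3

Evaluate left to right. First `books x INNER JOIN rel y` on book_id: 3 row(s).
Then LEFT JOIN `loans z` on k2: each of those 3 rows is kept; rows whose y.k2 has no match in z get NULL for z's columns.
Result: 3 row(s).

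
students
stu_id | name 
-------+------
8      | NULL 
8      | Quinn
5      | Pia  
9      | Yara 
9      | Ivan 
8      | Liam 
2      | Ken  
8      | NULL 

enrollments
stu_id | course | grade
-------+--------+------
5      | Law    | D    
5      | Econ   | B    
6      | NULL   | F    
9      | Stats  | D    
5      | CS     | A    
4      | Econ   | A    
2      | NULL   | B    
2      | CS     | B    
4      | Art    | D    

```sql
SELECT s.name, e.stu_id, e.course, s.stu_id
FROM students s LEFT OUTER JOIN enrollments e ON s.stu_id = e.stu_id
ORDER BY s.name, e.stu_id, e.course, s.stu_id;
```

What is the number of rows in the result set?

11

LEFT JOIN keeps every row from `students`; unmatched rows get NULL for `enrollments`'s columns.
Matching on s.stu_id = e.stu_id.
- s[0] stu_id=8 → no match; kept with NULLs on the e side.
- s[1] stu_id=8 → no match; kept with NULLs on the e side.
- s[2] stu_id=5 → 3 match(es) in e → 3 row(s).
- s[3] stu_id=9 → 1 match(es) in e → 1 row(s).
- s[4] stu_id=9 → 1 match(es) in e → 1 row(s).
- s[5] stu_id=8 → no match; kept with NULLs on the e side.
- s[6] stu_id=2 → 2 match(es) in e → 2 row(s).
- s[7] stu_id=8 → no match; kept with NULLs on the e side.
Total: 7 matched + 4 padded = 11 rows.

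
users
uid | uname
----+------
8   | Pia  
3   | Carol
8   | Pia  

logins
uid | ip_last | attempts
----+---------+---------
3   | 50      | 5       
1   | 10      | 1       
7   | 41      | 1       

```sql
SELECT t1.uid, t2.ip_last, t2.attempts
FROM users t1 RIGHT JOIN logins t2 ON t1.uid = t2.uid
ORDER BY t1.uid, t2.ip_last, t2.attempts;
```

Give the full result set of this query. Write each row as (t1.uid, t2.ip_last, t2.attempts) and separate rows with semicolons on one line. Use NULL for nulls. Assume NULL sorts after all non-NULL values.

(3, 50, 5); (NULL, 10, 1); (NULL, 41, 1)

RIGHT JOIN keeps every row from `logins`; unmatched rows get NULL for `users`'s columns.
Matching on t1.uid = t2.uid.
- uid=8: no matching t2 row.
- uid=3: 1 matching t2 row(s), so 1 row(s) emitted.
- uid=8: no matching t2 row.
- 2 t2 row(s) had no t1 match → kept, t1 columns NULL.
After projecting and ordering:
t1.uid | t2.ip_last | t2.attempts
3 | 50 | 5
NULL | 10 | 1
NULL | 41 | 1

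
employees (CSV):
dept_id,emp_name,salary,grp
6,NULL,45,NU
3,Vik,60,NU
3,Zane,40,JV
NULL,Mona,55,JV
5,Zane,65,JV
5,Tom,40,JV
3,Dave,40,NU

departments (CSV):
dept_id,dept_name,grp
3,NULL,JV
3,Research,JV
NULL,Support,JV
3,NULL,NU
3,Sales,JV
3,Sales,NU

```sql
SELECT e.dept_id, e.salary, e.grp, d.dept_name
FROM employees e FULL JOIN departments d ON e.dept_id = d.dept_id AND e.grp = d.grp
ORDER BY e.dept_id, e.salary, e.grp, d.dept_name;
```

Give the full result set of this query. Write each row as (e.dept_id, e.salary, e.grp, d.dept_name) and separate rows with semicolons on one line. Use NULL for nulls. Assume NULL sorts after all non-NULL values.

FULL OUTER JOIN keeps every row from both sides; unmatched rows get NULL for the other side's columns.
Matching on e.dept_id = d.dept_id AND e.grp = d.grp. A NULL in a compared column never satisfies the condition.
Matched pairs: 7; unmatched e rows kept: 4; unmatched d rows kept: 1.

(3, 40, JV, Research); (3, 40, JV, Sales); (3, 40, JV, NULL); (3, 40, NU, Sales); (3, 40, NU, NULL); (3, 60, NU, Sales); (3, 60, NU, NULL); (5, 40, JV, NULL); (5, 65, JV, NULL); (6, 45, NU, NULL); (NULL, 55, JV, NULL); (NULL, NULL, NULL, Support)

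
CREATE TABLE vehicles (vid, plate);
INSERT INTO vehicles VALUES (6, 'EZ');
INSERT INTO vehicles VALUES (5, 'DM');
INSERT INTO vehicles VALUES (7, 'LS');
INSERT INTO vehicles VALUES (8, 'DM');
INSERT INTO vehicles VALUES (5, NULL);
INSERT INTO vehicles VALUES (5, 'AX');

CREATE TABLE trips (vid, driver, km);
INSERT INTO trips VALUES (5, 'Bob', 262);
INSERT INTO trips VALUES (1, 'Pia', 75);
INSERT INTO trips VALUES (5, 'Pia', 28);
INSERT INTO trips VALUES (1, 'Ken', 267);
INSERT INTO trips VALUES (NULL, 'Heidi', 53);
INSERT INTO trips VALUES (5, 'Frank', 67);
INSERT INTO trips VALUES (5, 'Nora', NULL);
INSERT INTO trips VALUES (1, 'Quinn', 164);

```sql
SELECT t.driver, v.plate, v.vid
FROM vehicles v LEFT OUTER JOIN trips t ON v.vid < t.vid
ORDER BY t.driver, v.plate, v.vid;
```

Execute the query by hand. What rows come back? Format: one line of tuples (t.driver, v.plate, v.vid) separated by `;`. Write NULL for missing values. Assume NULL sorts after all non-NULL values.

(NULL, AX, 5); (NULL, DM, 5); (NULL, DM, 8); (NULL, EZ, 6); (NULL, LS, 7); (NULL, NULL, 5)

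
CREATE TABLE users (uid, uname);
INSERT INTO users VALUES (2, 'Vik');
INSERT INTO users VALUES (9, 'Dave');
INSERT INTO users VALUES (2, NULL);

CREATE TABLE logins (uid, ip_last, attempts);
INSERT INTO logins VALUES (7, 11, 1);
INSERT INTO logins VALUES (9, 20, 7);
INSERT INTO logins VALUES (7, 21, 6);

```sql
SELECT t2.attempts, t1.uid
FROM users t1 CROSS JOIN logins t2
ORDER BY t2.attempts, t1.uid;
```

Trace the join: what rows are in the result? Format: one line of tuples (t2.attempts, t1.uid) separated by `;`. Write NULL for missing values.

(1, 2); (1, 2); (1, 9); (6, 2); (6, 2); (6, 9); (7, 2); (7, 2); (7, 9)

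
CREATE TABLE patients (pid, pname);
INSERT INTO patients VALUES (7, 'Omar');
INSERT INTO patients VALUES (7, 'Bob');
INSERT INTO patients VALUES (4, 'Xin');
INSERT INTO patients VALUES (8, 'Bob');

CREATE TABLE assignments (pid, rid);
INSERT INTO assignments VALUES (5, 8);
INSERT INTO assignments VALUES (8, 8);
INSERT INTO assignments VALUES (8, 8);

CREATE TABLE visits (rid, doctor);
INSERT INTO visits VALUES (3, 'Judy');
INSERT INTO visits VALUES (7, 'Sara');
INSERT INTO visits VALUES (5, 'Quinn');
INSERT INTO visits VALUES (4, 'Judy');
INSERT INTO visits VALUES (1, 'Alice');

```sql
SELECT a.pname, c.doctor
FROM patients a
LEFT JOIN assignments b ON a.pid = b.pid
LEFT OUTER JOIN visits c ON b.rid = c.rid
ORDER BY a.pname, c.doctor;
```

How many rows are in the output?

5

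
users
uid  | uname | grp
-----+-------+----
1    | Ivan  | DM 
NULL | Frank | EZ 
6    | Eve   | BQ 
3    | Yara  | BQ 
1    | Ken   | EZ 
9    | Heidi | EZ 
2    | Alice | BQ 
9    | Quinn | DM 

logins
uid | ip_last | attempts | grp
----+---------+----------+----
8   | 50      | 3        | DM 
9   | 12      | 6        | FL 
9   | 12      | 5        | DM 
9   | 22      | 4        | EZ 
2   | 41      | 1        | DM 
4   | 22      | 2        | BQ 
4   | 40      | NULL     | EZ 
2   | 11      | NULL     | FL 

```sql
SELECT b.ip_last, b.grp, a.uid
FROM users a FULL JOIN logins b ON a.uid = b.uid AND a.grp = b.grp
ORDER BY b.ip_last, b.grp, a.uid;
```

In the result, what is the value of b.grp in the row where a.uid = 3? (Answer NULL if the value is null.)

NULL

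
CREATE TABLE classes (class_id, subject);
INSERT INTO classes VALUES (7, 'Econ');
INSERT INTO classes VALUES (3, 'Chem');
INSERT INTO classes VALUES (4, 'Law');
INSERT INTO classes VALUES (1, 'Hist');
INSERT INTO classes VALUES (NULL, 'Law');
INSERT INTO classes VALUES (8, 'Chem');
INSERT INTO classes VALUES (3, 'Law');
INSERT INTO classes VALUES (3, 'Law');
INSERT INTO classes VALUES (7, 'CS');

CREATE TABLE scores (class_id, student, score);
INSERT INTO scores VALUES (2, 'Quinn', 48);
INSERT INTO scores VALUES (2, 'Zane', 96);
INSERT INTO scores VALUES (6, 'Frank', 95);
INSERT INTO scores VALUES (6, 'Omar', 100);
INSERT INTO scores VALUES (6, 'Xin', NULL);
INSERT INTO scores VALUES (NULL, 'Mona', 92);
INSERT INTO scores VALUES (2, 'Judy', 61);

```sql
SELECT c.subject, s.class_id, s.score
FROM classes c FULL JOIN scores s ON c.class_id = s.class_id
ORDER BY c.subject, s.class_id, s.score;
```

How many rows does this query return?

FULL OUTER JOIN keeps every row from both sides; unmatched rows get NULL for the other side's columns.
Matching on c.class_id = s.class_id. A NULL in a compared column never satisfies the condition.
- c row (class_id=7): no match → kept, s columns NULL.
- c row (class_id=3): no match → kept, s columns NULL.
- c row (class_id=4): no match → kept, s columns NULL.
- c row (class_id=1): no match → kept, s columns NULL.
- c row (class_id=NULL): no match → kept, s columns NULL.
- c row (class_id=8): no match → kept, s columns NULL.
- c row (class_id=3): no match → kept, s columns NULL.
- c row (class_id=3): no match → kept, s columns NULL.
- c row (class_id=7): no match → kept, s columns NULL.
- plus 7 unmatched s row(s), each kept with NULL c columns.
Total: 0 matched + 16 padded = 16 rows.

16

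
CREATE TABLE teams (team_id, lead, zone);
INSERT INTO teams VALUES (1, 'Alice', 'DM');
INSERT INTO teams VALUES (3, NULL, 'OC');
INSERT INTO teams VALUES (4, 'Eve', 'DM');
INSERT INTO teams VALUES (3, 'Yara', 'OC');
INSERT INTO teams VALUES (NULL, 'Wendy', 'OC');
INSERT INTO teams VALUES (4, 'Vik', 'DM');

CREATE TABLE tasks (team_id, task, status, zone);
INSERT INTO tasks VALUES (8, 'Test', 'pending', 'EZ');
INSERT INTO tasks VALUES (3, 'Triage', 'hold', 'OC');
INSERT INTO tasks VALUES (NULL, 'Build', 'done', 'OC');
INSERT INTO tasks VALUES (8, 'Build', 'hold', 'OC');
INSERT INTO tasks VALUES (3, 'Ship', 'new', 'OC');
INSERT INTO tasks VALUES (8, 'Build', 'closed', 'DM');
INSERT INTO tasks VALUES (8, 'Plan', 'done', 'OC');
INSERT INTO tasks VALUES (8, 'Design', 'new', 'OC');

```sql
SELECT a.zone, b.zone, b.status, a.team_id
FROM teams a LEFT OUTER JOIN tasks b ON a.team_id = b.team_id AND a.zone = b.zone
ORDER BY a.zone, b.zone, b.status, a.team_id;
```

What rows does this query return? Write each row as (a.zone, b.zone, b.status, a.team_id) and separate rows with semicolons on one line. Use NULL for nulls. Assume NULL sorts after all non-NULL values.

(DM, NULL, NULL, 1); (DM, NULL, NULL, 4); (DM, NULL, NULL, 4); (OC, OC, hold, 3); (OC, OC, hold, 3); (OC, OC, new, 3); (OC, OC, new, 3); (OC, NULL, NULL, NULL)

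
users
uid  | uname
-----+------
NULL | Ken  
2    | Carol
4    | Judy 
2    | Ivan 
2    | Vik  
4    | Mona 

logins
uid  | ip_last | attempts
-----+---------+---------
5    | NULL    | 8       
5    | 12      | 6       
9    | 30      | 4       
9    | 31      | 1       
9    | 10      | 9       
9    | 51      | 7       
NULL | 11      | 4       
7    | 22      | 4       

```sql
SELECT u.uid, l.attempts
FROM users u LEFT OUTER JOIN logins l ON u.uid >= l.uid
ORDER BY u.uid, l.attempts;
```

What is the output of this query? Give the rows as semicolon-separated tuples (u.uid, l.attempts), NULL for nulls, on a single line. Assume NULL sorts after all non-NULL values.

(2, NULL); (2, NULL); (2, NULL); (4, NULL); (4, NULL); (NULL, NULL)

LEFT JOIN keeps every row from `users`; unmatched rows get NULL for `logins`'s columns.
Matching on u.uid >= l.uid. A NULL in a compared column never satisfies the condition.
Matched pairs: 0; unmatched u rows kept: 6.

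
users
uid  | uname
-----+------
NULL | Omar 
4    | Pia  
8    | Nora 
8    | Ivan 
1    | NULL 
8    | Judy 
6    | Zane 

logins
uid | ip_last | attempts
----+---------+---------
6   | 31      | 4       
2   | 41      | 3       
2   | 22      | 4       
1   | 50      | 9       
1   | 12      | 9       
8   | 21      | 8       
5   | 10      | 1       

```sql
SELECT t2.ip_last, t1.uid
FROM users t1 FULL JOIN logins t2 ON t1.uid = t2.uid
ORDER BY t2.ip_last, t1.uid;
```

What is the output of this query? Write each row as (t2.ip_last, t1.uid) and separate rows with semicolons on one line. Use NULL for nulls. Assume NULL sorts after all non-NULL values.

(10, NULL); (12, 1); (21, 8); (21, 8); (21, 8); (22, NULL); (31, 6); (41, NULL); (50, 1); (NULL, 4); (NULL, NULL)

FULL OUTER JOIN keeps every row from both sides; unmatched rows get NULL for the other side's columns.
Matching on t1.uid = t2.uid. A NULL in a compared column never satisfies the condition.
- uid=NULL: no t2 row matches, row kept with t2 columns NULL.
- uid=4: no t2 row matches, row kept with t2 columns NULL.
- uid=8: 1 matching t2 row(s), so 1 row(s) emitted.
- uid=8: 1 matching t2 row(s), so 1 row(s) emitted.
- uid=1: 2 matching t2 row(s), so 2 row(s) emitted.
- uid=8: 1 matching t2 row(s), so 1 row(s) emitted.
- uid=6: 1 matching t2 row(s), so 1 row(s) emitted.
- 3 row(s) from t2 found no t1 partner → padded with NULL.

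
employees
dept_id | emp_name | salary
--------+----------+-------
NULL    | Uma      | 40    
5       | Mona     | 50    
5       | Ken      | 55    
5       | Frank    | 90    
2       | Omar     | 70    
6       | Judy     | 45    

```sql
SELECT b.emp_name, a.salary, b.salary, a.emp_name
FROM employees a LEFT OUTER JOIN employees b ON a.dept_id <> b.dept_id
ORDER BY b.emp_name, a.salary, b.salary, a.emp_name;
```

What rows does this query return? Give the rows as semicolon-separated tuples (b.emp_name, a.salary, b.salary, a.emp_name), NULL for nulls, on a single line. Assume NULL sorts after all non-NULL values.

LEFT JOIN keeps every row from `employees a`; unmatched rows get NULL for `employees b`'s columns.
Matching on a.dept_id <> b.dept_id. A NULL in a compared column never satisfies the condition.
Matched pairs: 14; unmatched a rows kept: 1.

(Frank, 45, 90, Judy); (Frank, 70, 90, Omar); (Judy, 50, 45, Mona); (Judy, 55, 45, Ken); (Judy, 70, 45, Omar); (Judy, 90, 45, Frank); (Ken, 45, 55, Judy); (Ken, 70, 55, Omar); (Mona, 45, 50, Judy); (Mona, 70, 50, Omar); (Omar, 45, 70, Judy); (Omar, 50, 70, Mona); (Omar, 55, 70, Ken); (Omar, 90, 70, Frank); (NULL, 40, NULL, Uma)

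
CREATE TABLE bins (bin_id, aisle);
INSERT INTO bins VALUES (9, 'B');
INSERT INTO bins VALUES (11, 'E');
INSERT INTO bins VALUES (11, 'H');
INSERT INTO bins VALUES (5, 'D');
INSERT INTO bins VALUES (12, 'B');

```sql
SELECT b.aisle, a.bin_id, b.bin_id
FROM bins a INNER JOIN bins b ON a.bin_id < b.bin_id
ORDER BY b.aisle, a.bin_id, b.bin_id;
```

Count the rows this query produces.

INNER JOIN keeps only pairs where the ON condition holds.
Matching on a.bin_id < b.bin_id.
- a[0] bin_id=9 → 3 match(es) in b → 3 row(s).
- a[1] bin_id=11 → 1 match(es) in b → 1 row(s).
- a[2] bin_id=11 → 1 match(es) in b → 1 row(s).
- a[3] bin_id=5 → 4 match(es) in b → 4 row(s).
- a[4] bin_id=12 → no match; dropped.
Total: 9 rows.

9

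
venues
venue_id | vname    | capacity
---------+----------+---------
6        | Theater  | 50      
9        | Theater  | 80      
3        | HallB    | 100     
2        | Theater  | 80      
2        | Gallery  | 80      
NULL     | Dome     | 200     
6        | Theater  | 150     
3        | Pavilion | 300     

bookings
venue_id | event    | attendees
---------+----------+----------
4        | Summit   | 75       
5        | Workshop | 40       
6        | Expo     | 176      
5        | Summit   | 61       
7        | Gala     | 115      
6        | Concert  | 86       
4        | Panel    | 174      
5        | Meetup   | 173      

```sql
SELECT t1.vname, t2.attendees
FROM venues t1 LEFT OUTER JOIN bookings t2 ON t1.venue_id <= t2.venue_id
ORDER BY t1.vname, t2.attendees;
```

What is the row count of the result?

40

LEFT JOIN keeps every row from `venues`; unmatched rows get NULL for `bookings`'s columns.
Matching on t1.venue_id <= t2.venue_id. A NULL in a compared column never satisfies the condition.
Matched pairs: 38; unmatched t1 rows kept: 2.
Total: 38 matched + 2 padded = 40 rows.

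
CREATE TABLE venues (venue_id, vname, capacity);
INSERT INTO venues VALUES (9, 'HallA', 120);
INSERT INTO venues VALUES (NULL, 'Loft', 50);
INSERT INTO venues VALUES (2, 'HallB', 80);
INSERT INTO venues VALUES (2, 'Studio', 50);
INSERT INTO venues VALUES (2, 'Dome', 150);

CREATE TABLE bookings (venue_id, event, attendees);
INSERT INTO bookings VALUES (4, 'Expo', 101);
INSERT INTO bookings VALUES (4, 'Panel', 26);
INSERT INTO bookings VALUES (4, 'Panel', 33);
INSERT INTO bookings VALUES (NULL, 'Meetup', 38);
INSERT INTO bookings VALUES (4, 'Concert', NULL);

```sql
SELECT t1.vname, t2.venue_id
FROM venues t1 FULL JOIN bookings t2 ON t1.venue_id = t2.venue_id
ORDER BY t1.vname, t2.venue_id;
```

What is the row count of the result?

FULL OUTER JOIN keeps every row from both sides; unmatched rows get NULL for the other side's columns.
Matching on t1.venue_id = t2.venue_id. A NULL in a compared column never satisfies the condition.
Matched pairs: 0; unmatched t1 rows kept: 5; unmatched t2 rows kept: 5.
Total: 0 matched + 10 padded = 10 rows.

10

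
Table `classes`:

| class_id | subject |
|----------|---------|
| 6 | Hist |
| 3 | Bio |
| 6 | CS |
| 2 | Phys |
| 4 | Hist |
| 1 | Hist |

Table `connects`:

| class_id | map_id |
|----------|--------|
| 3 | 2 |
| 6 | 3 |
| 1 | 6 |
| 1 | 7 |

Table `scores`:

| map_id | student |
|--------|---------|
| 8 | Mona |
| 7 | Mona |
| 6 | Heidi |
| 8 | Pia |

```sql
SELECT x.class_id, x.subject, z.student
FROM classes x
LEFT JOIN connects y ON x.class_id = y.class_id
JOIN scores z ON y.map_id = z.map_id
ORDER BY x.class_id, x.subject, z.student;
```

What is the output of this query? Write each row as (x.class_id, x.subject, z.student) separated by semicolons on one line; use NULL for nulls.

(1, Hist, Heidi); (1, Hist, Mona)

Joins associate left-to-right: classes LEFT JOIN connects on class_id gives 7 intermediate row(s).
Then INNER JOIN `scores z` on map_id: keep only rows whose y.map_id appears in z.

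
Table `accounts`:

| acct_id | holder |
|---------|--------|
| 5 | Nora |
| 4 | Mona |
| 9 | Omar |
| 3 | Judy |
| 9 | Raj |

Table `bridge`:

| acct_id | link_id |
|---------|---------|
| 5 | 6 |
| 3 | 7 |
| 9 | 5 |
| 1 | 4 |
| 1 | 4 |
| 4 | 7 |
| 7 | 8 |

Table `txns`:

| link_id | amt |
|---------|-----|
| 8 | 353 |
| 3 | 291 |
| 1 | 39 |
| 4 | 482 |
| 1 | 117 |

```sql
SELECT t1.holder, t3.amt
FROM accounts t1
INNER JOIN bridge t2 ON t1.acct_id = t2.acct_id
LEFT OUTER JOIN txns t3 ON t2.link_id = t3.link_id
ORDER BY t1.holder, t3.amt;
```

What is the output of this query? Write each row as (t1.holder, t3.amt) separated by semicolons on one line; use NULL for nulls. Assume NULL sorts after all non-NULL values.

Step 1 — t1 INNER JOIN t2 on acct_id → 5 row(s).
Then LEFT JOIN `txns t3` on link_id: each of those 5 rows is kept; rows whose t2.link_id has no match in t3 get NULL for t3's columns.

(Judy, NULL); (Mona, NULL); (Nora, NULL); (Omar, NULL); (Raj, NULL)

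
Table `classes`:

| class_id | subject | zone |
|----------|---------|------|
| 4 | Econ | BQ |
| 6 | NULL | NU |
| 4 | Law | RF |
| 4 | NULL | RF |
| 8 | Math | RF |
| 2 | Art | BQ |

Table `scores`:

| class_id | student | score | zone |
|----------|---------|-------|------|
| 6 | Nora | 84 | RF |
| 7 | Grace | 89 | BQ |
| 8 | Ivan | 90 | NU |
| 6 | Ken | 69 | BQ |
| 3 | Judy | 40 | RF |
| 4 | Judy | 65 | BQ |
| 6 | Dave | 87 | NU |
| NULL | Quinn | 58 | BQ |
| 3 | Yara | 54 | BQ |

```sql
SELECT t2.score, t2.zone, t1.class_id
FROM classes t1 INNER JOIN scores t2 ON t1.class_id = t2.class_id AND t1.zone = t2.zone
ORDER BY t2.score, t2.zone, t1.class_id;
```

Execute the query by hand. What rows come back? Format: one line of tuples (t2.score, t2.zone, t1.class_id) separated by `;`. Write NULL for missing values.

(65, BQ, 4); (87, NU, 6)

INNER JOIN keeps only pairs where the ON condition holds.
Matching on t1.class_id = t2.class_id AND t1.zone = t2.zone. A NULL in a compared column never satisfies the condition.
Matched pairs: 2.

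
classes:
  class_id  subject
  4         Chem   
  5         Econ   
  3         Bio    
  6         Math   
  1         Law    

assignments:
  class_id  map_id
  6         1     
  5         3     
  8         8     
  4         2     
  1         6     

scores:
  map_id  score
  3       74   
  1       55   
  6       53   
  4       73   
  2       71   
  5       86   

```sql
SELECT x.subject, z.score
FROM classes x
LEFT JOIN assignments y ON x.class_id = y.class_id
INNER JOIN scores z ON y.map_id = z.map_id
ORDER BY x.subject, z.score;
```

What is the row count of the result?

Joins associate left-to-right: classes LEFT JOIN assignments on class_id gives 5 intermediate row(s).
Then INNER JOIN `scores z` on map_id: keep only rows whose y.map_id appears in z.
Result: 4 row(s).

4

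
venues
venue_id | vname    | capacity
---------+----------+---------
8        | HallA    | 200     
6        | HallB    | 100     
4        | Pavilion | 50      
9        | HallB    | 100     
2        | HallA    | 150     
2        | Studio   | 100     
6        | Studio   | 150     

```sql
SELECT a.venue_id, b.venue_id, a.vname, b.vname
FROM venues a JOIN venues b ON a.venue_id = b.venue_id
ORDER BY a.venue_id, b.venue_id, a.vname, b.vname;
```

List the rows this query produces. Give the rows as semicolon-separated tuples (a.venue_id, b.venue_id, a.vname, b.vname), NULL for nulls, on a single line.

INNER JOIN keeps only pairs where the ON condition holds.
Matching on a.venue_id = b.venue_id.
- a (venue_id=8) pairs with 1 row(s) of b.
- a (venue_id=6) pairs with 2 row(s) of b.
- a (venue_id=4) pairs with 1 row(s) of b.
- a (venue_id=9) pairs with 1 row(s) of b.
- a (venue_id=2) pairs with 2 row(s) of b.
- a (venue_id=2) pairs with 2 row(s) of b.
- a (venue_id=6) pairs with 2 row(s) of b.

(2, 2, HallA, HallA); (2, 2, HallA, Studio); (2, 2, Studio, HallA); (2, 2, Studio, Studio); (4, 4, Pavilion, Pavilion); (6, 6, HallB, HallB); (6, 6, HallB, Studio); (6, 6, Studio, HallB); (6, 6, Studio, Studio); (8, 8, HallA, HallA); (9, 9, HallB, HallB)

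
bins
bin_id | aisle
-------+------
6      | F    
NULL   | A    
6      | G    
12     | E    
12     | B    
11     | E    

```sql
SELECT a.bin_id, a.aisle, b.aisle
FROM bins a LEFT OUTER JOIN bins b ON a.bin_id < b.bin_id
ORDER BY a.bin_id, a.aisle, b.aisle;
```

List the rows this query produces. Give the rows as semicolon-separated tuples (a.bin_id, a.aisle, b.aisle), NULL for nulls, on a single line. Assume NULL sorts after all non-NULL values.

(6, F, B); (6, F, E); (6, F, E); (6, G, B); (6, G, E); (6, G, E); (11, E, B); (11, E, E); (12, B, NULL); (12, E, NULL); (NULL, A, NULL)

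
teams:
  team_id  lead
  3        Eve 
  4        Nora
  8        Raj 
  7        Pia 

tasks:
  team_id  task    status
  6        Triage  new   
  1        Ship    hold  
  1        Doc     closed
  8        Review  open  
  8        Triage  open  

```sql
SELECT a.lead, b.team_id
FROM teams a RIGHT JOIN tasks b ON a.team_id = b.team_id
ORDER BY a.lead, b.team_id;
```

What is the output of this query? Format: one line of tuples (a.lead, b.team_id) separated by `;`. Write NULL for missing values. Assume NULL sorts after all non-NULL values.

RIGHT JOIN keeps every row from `tasks`; unmatched rows get NULL for `teams`'s columns.
Matching on a.team_id = b.team_id.
- a row (team_id=3): no match.
- a row (team_id=4): no match.
- a row (team_id=8): matches 2 b row(s) → 2 output row(s).
- a row (team_id=7): no match.
- plus 3 unmatched b row(s), each kept with NULL a columns.
After projecting and ordering:
a.lead | b.team_id
Raj | 8
Raj | 8
NULL | 1
NULL | 1
NULL | 6

(Raj, 8); (Raj, 8); (NULL, 1); (NULL, 1); (NULL, 6)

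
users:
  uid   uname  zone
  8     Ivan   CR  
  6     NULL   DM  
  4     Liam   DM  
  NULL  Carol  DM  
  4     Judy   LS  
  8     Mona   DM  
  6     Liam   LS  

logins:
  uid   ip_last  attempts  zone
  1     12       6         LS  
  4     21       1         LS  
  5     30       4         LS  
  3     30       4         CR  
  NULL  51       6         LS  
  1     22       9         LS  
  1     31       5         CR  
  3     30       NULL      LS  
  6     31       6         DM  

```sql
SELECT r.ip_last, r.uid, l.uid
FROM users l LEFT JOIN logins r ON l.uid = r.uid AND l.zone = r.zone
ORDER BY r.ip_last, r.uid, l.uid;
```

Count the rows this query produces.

LEFT JOIN keeps every row from `users`; unmatched rows get NULL for `logins`'s columns.
Matching on l.uid = r.uid AND l.zone = r.zone. A NULL in a compared column never satisfies the condition.
- l[0] uid=8, zone=CR → no match; kept with NULLs on the r side.
- l[1] uid=6, zone=DM → 1 match(es) in r → 1 row(s).
- l[2] uid=4, zone=DM → no match; kept with NULLs on the r side.
- l[3] uid=NULL, zone=DM → no match; kept with NULLs on the r side.
- l[4] uid=4, zone=LS → 1 match(es) in r → 1 row(s).
- l[5] uid=8, zone=DM → no match; kept with NULLs on the r side.
- l[6] uid=6, zone=LS → no match; kept with NULLs on the r side.
Total: 2 matched + 5 padded = 7 rows.

7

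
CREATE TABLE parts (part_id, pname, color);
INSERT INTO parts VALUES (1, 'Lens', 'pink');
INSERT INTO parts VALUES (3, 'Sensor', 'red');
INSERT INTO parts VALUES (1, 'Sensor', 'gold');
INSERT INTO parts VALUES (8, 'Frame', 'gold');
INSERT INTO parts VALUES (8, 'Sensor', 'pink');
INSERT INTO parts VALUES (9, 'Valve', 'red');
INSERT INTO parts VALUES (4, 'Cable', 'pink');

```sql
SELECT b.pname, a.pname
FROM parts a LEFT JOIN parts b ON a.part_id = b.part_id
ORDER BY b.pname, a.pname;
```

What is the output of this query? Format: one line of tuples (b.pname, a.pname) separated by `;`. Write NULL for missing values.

(Cable, Cable); (Frame, Frame); (Frame, Sensor); (Lens, Lens); (Lens, Sensor); (Sensor, Frame); (Sensor, Lens); (Sensor, Sensor); (Sensor, Sensor); (Sensor, Sensor); (Valve, Valve)

LEFT JOIN keeps every row from `parts a`; unmatched rows get NULL for `parts b`'s columns.
Matching on a.part_id = b.part_id.
Matched pairs: 11; unmatched a rows kept: 0.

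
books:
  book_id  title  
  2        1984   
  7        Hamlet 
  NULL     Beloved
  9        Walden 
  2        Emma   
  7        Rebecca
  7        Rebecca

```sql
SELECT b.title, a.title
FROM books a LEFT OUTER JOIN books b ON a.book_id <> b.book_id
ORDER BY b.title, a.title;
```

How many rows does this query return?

23

LEFT JOIN keeps every row from `books a`; unmatched rows get NULL for `books b`'s columns.
Matching on a.book_id <> b.book_id. A NULL in a compared column never satisfies the condition.
- a row (book_id=2): matches 4 b row(s) → 4 output row(s).
- a row (book_id=7): matches 3 b row(s) → 3 output row(s).
- a row (book_id=NULL): no match → kept, b columns NULL.
- a row (book_id=9): matches 5 b row(s) → 5 output row(s).
- a row (book_id=2): matches 4 b row(s) → 4 output row(s).
- a row (book_id=7): matches 3 b row(s) → 3 output row(s).
- a row (book_id=7): matches 3 b row(s) → 3 output row(s).
Total: 22 matched + 1 padded = 23 rows.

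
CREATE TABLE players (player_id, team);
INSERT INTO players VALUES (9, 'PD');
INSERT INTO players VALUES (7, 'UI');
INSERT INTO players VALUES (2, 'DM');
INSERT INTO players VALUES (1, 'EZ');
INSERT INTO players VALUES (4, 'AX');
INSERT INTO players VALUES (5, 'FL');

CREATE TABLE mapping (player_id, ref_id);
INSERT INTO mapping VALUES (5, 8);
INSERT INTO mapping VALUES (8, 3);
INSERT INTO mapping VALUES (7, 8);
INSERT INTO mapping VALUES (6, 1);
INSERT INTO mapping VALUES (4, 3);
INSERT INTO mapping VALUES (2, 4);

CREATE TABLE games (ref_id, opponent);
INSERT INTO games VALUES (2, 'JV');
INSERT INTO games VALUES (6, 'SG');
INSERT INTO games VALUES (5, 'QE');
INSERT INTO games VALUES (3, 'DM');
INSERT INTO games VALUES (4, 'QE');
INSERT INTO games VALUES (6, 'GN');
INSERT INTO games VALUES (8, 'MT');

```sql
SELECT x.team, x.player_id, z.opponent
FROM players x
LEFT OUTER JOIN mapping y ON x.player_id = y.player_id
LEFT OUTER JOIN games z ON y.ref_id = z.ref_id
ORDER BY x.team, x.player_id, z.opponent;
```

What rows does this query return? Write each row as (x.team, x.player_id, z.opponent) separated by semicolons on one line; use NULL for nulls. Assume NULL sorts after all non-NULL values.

Joins associate left-to-right: players LEFT JOIN mapping on player_id gives 6 intermediate row(s).
Then LEFT JOIN `games z` on ref_id: each of those 6 rows is kept; rows whose y.ref_id has no match in z get NULL for z's columns.

(AX, 4, DM); (DM, 2, QE); (EZ, 1, NULL); (FL, 5, MT); (PD, 9, NULL); (UI, 7, MT)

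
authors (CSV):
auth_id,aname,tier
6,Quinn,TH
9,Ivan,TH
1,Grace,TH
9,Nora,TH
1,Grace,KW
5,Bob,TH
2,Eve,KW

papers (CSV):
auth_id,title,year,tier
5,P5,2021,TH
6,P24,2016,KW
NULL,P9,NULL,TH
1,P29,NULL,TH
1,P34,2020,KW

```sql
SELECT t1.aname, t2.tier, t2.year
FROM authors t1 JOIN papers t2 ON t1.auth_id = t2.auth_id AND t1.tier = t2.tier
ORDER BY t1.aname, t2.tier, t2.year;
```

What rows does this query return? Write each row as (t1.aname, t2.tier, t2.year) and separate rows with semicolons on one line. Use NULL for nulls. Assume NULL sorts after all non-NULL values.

(Bob, TH, 2021); (Grace, KW, 2020); (Grace, TH, NULL)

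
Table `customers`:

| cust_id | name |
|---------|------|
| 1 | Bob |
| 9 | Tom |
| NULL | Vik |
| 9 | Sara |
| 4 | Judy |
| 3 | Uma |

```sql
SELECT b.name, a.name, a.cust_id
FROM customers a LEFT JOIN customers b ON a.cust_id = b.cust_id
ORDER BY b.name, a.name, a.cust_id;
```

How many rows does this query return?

LEFT JOIN keeps every row from `customers a`; unmatched rows get NULL for `customers b`'s columns.
Matching on a.cust_id = b.cust_id. A NULL in a compared column never satisfies the condition.
Matched pairs: 7; unmatched a rows kept: 1.
Total: 7 matched + 1 padded = 8 rows.

8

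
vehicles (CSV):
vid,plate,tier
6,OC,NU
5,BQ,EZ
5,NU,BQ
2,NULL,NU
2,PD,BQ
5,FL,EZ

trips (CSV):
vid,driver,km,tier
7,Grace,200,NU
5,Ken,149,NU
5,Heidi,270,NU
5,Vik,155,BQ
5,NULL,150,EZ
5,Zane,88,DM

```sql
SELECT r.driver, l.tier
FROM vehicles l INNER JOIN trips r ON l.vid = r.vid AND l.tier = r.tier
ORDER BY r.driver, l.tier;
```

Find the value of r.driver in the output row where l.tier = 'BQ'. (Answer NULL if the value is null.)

INNER JOIN keeps only pairs where the ON condition holds.
Matching on l.vid = r.vid AND l.tier = r.tier.
- l[0] vid=6, tier=NU → no match; dropped.
- l[1] vid=5, tier=EZ → 1 match(es) in r → 1 row(s).
- l[2] vid=5, tier=BQ → 1 match(es) in r → 1 row(s).
- l[3] vid=2, tier=NU → no match; dropped.
- l[4] vid=2, tier=BQ → no match; dropped.
- l[5] vid=5, tier=EZ → 1 match(es) in r → 1 row(s).

Vik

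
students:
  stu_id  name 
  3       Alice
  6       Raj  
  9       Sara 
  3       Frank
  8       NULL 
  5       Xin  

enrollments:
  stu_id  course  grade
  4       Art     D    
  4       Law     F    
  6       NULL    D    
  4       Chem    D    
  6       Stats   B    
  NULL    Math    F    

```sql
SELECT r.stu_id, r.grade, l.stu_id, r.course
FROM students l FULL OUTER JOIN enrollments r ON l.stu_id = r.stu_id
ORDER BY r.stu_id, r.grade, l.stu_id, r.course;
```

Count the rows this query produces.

FULL OUTER JOIN keeps every row from both sides; unmatched rows get NULL for the other side's columns.
Matching on l.stu_id = r.stu_id. A NULL in a compared column never satisfies the condition.
- stu_id=3: no r row matches, row kept with r columns NULL.
- stu_id=6: 2 matching r row(s), so 2 row(s) emitted.
- stu_id=9: no r row matches, row kept with r columns NULL.
- stu_id=3: no r row matches, row kept with r columns NULL.
- stu_id=8: no r row matches, row kept with r columns NULL.
- stu_id=5: no r row matches, row kept with r columns NULL.
- 4 r row(s) had no l match → kept, l columns NULL.
Total: 2 matched + 9 padded = 11 rows.

11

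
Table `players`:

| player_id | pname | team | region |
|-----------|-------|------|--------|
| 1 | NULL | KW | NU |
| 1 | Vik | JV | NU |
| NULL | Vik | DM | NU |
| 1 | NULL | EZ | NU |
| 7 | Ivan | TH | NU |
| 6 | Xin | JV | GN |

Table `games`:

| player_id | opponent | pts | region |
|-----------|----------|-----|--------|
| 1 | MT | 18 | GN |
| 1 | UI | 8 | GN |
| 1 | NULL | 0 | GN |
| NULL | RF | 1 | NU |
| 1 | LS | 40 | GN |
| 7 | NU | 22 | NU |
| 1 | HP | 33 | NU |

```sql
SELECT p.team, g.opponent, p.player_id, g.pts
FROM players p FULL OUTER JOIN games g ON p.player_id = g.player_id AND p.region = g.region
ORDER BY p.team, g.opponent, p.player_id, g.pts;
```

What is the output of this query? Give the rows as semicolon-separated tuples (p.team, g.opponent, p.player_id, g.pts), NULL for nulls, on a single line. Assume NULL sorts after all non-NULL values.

(DM, NULL, NULL, NULL); (EZ, HP, 1, 33); (JV, HP, 1, 33); (JV, NULL, 6, NULL); (KW, HP, 1, 33); (TH, NU, 7, 22); (NULL, LS, NULL, 40); (NULL, MT, NULL, 18); (NULL, RF, NULL, 1); (NULL, UI, NULL, 8); (NULL, NULL, NULL, 0)

FULL OUTER JOIN keeps every row from both sides; unmatched rows get NULL for the other side's columns.
Matching on p.player_id = g.player_id AND p.region = g.region. A NULL in a compared column never satisfies the condition.
- p[0] player_id=1, region=NU → 1 match(es) in g → 1 row(s).
- p[1] player_id=1, region=NU → 1 match(es) in g → 1 row(s).
- p[2] player_id=NULL, region=NU → no match; kept with NULLs on the g side.
- p[3] player_id=1, region=NU → 1 match(es) in g → 1 row(s).
- p[4] player_id=7, region=NU → 1 match(es) in g → 1 row(s).
- p[5] player_id=6, region=GN → no match; kept with NULLs on the g side.
- 5 row(s) from g found no p partner → padded with NULL.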